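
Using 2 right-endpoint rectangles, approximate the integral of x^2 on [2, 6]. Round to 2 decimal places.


Right Riemann sum uses right endpoints of each subinterval.
Interval: [2, 6], n = 2
dx = (6 - 2) / 2 = 2
Right endpoints: [4, 6]
f values: [16, 36]
Sum = dx * (sum of f values)
= 2 * 52
= 104 = 104.00

104.00


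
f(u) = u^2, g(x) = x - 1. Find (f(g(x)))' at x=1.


Using the chain rule: (f(g(x)))' = f'(g(x)) * g'(x)
First, find g(1):
g(1) = 1 * 1 - 1 = 0
Next, f'(u) = 2u
And g'(x) = 1
So f'(g(1)) * g'(1)
= 2 * 0 * 1
= 0

0


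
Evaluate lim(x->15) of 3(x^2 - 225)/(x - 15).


Direct substitution gives 0/0, so we factor the numerator.
Factor: 3(x^2 - 225) = 3 * (x - 15)(x + 15)
Cancel the common factor (x - 15):
3(x^2 - 225)/(x - 15) = 3 * (x + 15)
Now substitute x = 15:
= 3 * (15 + 15) = 90

90


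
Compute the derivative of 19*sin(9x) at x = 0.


Apply the chain rule to differentiate 19*sin(9x):
d/dx [19*sin(9x)]
= 19 * cos(9x) * d/dx(9x)
= 19 * 9 * cos(9x)
= 171 * cos(9x)
Evaluate at x = 0:
= 171 * cos(0)
= 171 * 1
= 171

171


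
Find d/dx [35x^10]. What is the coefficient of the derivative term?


We apply the power rule: d/dx [ax^n] = a*n * x^(n-1)
d/dx [35x^10]
= 35 * 10 * x^(10-1)
= 350x^9
The coefficient is 350

350


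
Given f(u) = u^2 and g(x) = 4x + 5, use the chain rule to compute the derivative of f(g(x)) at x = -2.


Using the chain rule: (f(g(x)))' = f'(g(x)) * g'(x)
First, find g(-2):
g(-2) = 4 * (-2) + 5 = -3
Next, f'(u) = 2u
And g'(x) = 4
So f'(g(-2)) * g'(-2)
= 2 * (-3) * 4
= -24

-24


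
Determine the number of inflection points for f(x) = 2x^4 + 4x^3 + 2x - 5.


Inflection points occur where f''(x) = 0 and concavity changes.
f(x) = 2x^4 + 4x^3 + 2x - 5
f'(x) = 8x^3 + 12x^2 + 2
f''(x) = 24x^2 + 24x
This is a quadratic in x. Use the discriminant to count real roots.
Discriminant = (24)^2 - 4 * 24 * 0
= 576 - 0
= 576
Since discriminant > 0, f''(x) = 0 has 2 distinct real solutions.
A quadratic with two distinct real roots changes sign at each root, so concavity changes at both.
Number of inflection points: 2

2


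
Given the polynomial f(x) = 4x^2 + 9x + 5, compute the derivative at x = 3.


Differentiate term by term using power and sum rules:
f(x) = 4x^2 + 9x + 5
f'(x) = 8x + 9
Substitute x = 3:
f'(3) = 8 * 3 + 9
= 24 + 9
= 33

33


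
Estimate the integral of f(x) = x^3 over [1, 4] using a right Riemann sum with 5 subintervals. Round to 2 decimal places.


Right Riemann sum uses right endpoints of each subinterval.
Interval: [1, 4], n = 5
dx = (4 - 1) / 5 = 3/5
Right endpoints: [8/5, 11/5, 14/5, 17/5, 4]
f values: [512/125, 1331/125, 2744/125, 4913/125, 64]
Sum = dx * (sum of f values)
= 3/5 * 140
= 84 = 84.00

84.00


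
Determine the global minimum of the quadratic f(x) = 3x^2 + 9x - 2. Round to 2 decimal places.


For a quadratic f(x) = ax^2 + bx + c with a > 0, the minimum is at the vertex.
Vertex x-coordinate: x = -b/(2a)
x = -(9) / (2 * 3)
x = -9/6 = -3/2
Substitute back to find the minimum value:
f(-3/2) = 3 * (-3/2)^2 + 9 * (-3/2) - 2
= 27/4 - 27/2 - 2
= -35/4 = -8.75

-8.75


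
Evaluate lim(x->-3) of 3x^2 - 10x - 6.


Since polynomials are continuous, we use direct substitution.
lim(x->-3) of 3x^2 - 10x - 6
= 3 * (-3)^2 - 10 * (-3) - 6
= 27 + 30 - 6
= 51

51


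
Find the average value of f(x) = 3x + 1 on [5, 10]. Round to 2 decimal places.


Average value = 1/(b-a) * integral from a to b of f(x) dx
First compute the integral of 3x + 1:
F(x) = (3/2)x^2 + x
F(10) = 3/2 * 100 + 1 * 10 = 160
F(5) = 3/2 * 25 + 1 * 5 = 85/2
Integral = 160 - 85/2 = 235/2
Average = (235/2) / (10 - 5) = (235/2) / 5
= 47/2 = 23.50

23.50


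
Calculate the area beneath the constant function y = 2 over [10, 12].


The area under a constant function y = 2 is a rectangle.
Width = 12 - 10 = 2
Height = 2
Area = width * height
= 2 * 2
= 4

4


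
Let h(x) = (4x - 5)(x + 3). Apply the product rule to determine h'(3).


Let u(x) = 4x - 5 and v(x) = x + 3
u'(x) = 4
v'(x) = 1
Product rule: h'(x) = u'(x)*v(x) + u(x)*v'(x)
= 4 * (x + 3) + (4x - 5) * 1
At x = 3:
u(3) = 4 * 3 - 5 = 7
v(3) = 1 * 3 + 3 = 6
h'(3) = 4 * 6 + 7 * 1
= 24 + 7
= 31

31


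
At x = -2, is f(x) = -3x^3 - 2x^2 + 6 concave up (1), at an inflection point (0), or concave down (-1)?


Concavity is determined by the sign of f''(x).
f(x) = -3x^3 - 2x^2 + 6
f'(x) = -9x^2 - 4x
f''(x) = -18x - 4
f''(-2) = -18 * (-2) - 4
= 36 - 4
= 32
Since f''(-2) > 0, the function is concave up (1)

1


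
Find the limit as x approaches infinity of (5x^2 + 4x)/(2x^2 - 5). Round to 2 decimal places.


For limits at infinity with equal-degree polynomials,
we compare leading coefficients.
Numerator leading term: 5x^2
Denominator leading term: 2x^2
Divide both by x^2:
lim = (5 + 4/x) / (2 - 5/x^2)
As x -> infinity, the 1/x and 1/x^2 terms vanish:
= 5/2 = 2.50

2.50


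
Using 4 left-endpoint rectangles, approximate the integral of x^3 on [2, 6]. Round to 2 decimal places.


Left Riemann sum uses left endpoints of each subinterval.
Interval: [2, 6], n = 4
dx = (6 - 2) / 4 = 1
Left endpoints: [2, 3, 4, 5]
f values: [8, 27, 64, 125]
Sum = dx * (sum of f values)
= 1 * 224
= 224 = 224.00

224.00


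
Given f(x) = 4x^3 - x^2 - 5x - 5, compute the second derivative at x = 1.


First derivative:
f'(x) = 12x^2 - 2x - 5
Second derivative:
f''(x) = 24x - 2
Substitute x = 1:
f''(1) = 24 * 1 - 2
= 24 - 2
= 22

22


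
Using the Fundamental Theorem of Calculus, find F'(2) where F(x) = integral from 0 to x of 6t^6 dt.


By the Fundamental Theorem of Calculus (Part 1):
If F(x) = integral from 0 to x of f(t) dt, then F'(x) = f(x)
Here f(t) = 6t^6
So F'(x) = 6x^6
Evaluate at x = 2:
F'(2) = 6 * 2^6
= 6 * 64
= 384

384


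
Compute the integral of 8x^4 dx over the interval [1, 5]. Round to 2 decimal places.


Find the antiderivative of 8x^4:
F(x) = 8/5 * x^5
Apply the Fundamental Theorem of Calculus:
F(5) - F(1)
= 8/5 * 5^5 - 8/5 * 1^5
= 8/5 * (3125 - 1)
= 8/5 * 3124
= 24992/5 = 4998.40

4998.40


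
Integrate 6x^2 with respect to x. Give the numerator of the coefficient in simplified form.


Apply the power rule for integration:
integral of ax^n dx = a/(n+1) * x^(n+1) + C
integral of 6x^2 dx
= 6/3 * x^3 + C
= 2 * x^3 + C
The coefficient in lowest terms is 2 = 2/1, so its numerator is 2

2


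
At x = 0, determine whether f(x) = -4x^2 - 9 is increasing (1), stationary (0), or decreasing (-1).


Compute f'(x) to determine behavior:
f'(x) = -8x
f'(0) = -8 * 0 + 0
= 0 + 0
= 0
Since f'(0) = 0, the function is stationary (0)

0


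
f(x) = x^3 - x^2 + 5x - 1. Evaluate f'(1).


Differentiate f(x) = x^3 - x^2 + 5x - 1 term by term:
f'(x) = 3x^2 - 2x + 5
Substitute x = 1:
f'(1) = 3 * 1^2 - 2 * 1 + 5
= 3 - 2 + 5
= 6

6


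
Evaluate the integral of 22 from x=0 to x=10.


The integral of a constant k over [a, b] equals k * (b - a).
integral from 0 to 10 of 22 dx
= 22 * (10 - 0)
= 22 * 10
= 220

220


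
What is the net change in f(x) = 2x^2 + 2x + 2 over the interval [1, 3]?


Net change = f(b) - f(a)
f(x) = 2x^2 + 2x + 2
Compute f(3):
f(3) = 2 * 3^2 + 2 * 3 + 2
= 18 + 6 + 2
= 26
Compute f(1):
f(1) = 2 * 1^2 + 2 * 1 + 2
= 2 + 2 + 2
= 6
Net change = 26 - 6 = 20

20


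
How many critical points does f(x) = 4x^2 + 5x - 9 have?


Find where f'(x) = 0:
f'(x) = 8x + 5
Set f'(x) = 0:
8x + 5 = 0
x = -5 / 8 = -5/8
This is a linear equation in x, so there is exactly one solution.
Number of critical points: 1

1


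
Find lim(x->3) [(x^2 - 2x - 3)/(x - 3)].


Direct substitution gives 0/0, so we factor the numerator.
Factor: (x^2 - 2x - 3) = (x - 3)(x + 1)
Cancel the common factor (x - 3):
(x^2 - 2x - 3)/(x - 3) = (x + 1)
Now substitute x = 3:
= (3) - (-1) = 4

4


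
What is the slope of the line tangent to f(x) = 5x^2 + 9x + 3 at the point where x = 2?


The slope of the tangent line equals f'(x) at the point.
f(x) = 5x^2 + 9x + 3
f'(x) = 10x + 9
At x = 2:
f'(2) = 10 * 2 + 9
= 20 + 9
= 29

29


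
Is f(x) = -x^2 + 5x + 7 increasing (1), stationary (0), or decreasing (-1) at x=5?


Compute f'(x) to determine behavior:
f'(x) = -2x + 5
f'(5) = -2 * 5 + 5
= -10 + 5
= -5
Since f'(5) < 0, the function is decreasing (-1)

-1


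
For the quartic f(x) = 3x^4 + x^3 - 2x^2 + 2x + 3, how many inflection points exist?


Inflection points occur where f''(x) = 0 and concavity changes.
f(x) = 3x^4 + x^3 - 2x^2 + 2x + 3
f'(x) = 12x^3 + 3x^2 - 4x + 2
f''(x) = 36x^2 + 6x - 4
This is a quadratic in x. Use the discriminant to count real roots.
Discriminant = (6)^2 - 4 * 36 * (-4)
= 36 - (-576)
= 612
Since discriminant > 0, f''(x) = 0 has 2 distinct real solutions.
A quadratic with two distinct real roots changes sign at each root, so concavity changes at both.
Number of inflection points: 2

2


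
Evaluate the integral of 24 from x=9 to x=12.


The integral of a constant k over [a, b] equals k * (b - a).
integral from 9 to 12 of 24 dx
= 24 * (12 - 9)
= 24 * 3
= 72

72


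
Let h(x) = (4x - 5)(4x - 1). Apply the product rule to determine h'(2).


Let u(x) = 4x - 5 and v(x) = 4x - 1
u'(x) = 4
v'(x) = 4
Product rule: h'(x) = u'(x)*v(x) + u(x)*v'(x)
= 4 * (4x - 1) + (4x - 5) * 4
At x = 2:
u(2) = 4 * 2 - 5 = 3
v(2) = 4 * 2 - 1 = 7
h'(2) = 4 * 7 + 3 * 4
= 28 + 12
= 40

40


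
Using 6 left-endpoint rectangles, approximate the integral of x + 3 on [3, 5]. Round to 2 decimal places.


Left Riemann sum uses left endpoints of each subinterval.
Interval: [3, 5], n = 6
dx = (5 - 3) / 6 = 1/3
Left endpoints: [3, 10/3, 11/3, 4, 13/3, 14/3]
f values: [6, 19/3, 20/3, 7, 22/3, 23/3]
Sum = dx * (sum of f values)
= 1/3 * 41
= 41/3 ≈ 13.67

13.67


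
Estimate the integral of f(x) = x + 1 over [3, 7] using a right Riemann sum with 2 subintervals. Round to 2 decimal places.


Right Riemann sum uses right endpoints of each subinterval.
Interval: [3, 7], n = 2
dx = (7 - 3) / 2 = 2
Right endpoints: [5, 7]
f values: [6, 8]
Sum = dx * (sum of f values)
= 2 * 14
= 28 = 28.00

28.00


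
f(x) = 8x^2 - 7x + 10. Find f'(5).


Differentiate term by term using power and sum rules:
f(x) = 8x^2 - 7x + 10
f'(x) = 16x - 7
Substitute x = 5:
f'(5) = 16 * 5 - 7
= 80 - 7
= 73

73


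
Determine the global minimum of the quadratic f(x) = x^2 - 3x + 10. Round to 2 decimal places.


For a quadratic f(x) = ax^2 + bx + c with a > 0, the minimum is at the vertex.
Vertex x-coordinate: x = -b/(2a)
x = -(-3) / (2 * 1)
x = 3/2
Substitute back to find the minimum value:
f(3/2) = 1 * (3/2)^2 - 3 * (3/2) + 10
= 9/4 - 9/2 + 10
= 31/4 = 7.75

7.75


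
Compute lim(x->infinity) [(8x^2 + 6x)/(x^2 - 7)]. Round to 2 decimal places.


For limits at infinity with equal-degree polynomials,
we compare leading coefficients.
Numerator leading term: 8x^2
Denominator leading term: x^2
Divide both by x^2:
lim = (8 + 6/x) / (1 - 7/x^2)
As x -> infinity, the 1/x and 1/x^2 terms vanish:
= 8/1 = 8 = 8.00

8.00


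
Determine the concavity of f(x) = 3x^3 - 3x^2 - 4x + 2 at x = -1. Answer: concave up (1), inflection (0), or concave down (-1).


Concavity is determined by the sign of f''(x).
f(x) = 3x^3 - 3x^2 - 4x + 2
f'(x) = 9x^2 - 6x - 4
f''(x) = 18x - 6
f''(-1) = 18 * (-1) - 6
= -18 - 6
= -24
Since f''(-1) < 0, the function is concave down (-1)

-1


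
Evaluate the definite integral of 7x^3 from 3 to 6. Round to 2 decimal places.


Find the antiderivative of 7x^3:
F(x) = 7/4 * x^4
Apply the Fundamental Theorem of Calculus:
F(6) - F(3)
= 7/4 * 6^4 - 7/4 * 3^4
= 7/4 * (1296 - 81)
= 7/4 * 1215
= 8505/4 = 2126.25

2126.25


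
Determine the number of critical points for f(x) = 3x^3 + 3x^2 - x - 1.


Find where f'(x) = 0:
f(x) = 3x^3 + 3x^2 - x - 1
f'(x) = 9x^2 + 6x - 1
This is a quadratic in x. Use the discriminant to count real roots.
Discriminant = (6)^2 - 4 * 9 * (-1)
= 36 - (-36)
= 72
Since discriminant > 0, f'(x) = 0 has 2 real solutions.
Number of critical points: 2

2


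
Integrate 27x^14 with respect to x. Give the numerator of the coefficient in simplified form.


Apply the power rule for integration:
integral of ax^n dx = a/(n+1) * x^(n+1) + C
integral of 27x^14 dx
= 27/15 * x^15 + C
= 9/5 * x^15 + C
The coefficient in lowest terms is 9/5, and its numerator is 9

9


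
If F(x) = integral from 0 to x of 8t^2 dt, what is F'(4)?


By the Fundamental Theorem of Calculus (Part 1):
If F(x) = integral from 0 to x of f(t) dt, then F'(x) = f(x)
Here f(t) = 8t^2
So F'(x) = 8x^2
Evaluate at x = 4:
F'(4) = 8 * 4^2
= 8 * 16
= 128

128


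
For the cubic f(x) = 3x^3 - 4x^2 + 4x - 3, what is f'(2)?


Differentiate f(x) = 3x^3 - 4x^2 + 4x - 3 term by term:
f'(x) = 9x^2 - 8x + 4
Substitute x = 2:
f'(2) = 9 * 2^2 - 8 * 2 + 4
= 36 - 16 + 4
= 24

24


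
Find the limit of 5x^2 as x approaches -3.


Since polynomials are continuous, we use direct substitution.
lim(x->-3) of 5x^2
= 5 * (-3)^2 + 0 * (-3) + 0
= 45 + 0 + 0
= 45

45


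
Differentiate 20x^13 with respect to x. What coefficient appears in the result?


We apply the power rule: d/dx [ax^n] = a*n * x^(n-1)
d/dx [20x^13]
= 20 * 13 * x^(13-1)
= 260x^12
The coefficient is 260

260


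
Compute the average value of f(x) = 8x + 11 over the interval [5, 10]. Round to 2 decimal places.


Average value = 1/(b-a) * integral from a to b of f(x) dx
First compute the integral of 8x + 11:
F(x) = 4x^2 + 11x
F(10) = 4 * 100 + 11 * 10 = 510
F(5) = 4 * 25 + 11 * 5 = 155
Integral = 510 - 155 = 355
Average = 355 / (10 - 5) = 355 / 5
= 71 = 71.00

71.00


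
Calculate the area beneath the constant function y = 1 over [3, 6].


The area under a constant function y = 1 is a rectangle.
Width = 6 - 3 = 3
Height = 1
Area = width * height
= 3 * 1
= 3

3


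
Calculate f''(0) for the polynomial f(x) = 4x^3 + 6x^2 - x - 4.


First derivative:
f'(x) = 12x^2 + 12x - 1
Second derivative:
f''(x) = 24x + 12
Substitute x = 0:
f''(0) = 24 * 0 + 12
= 0 + 12
= 12

12


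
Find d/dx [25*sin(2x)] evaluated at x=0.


Apply the chain rule to differentiate 25*sin(2x):
d/dx [25*sin(2x)]
= 25 * cos(2x) * d/dx(2x)
= 25 * 2 * cos(2x)
= 50 * cos(2x)
Evaluate at x = 0:
= 50 * cos(0)
= 50 * 1
= 50

50


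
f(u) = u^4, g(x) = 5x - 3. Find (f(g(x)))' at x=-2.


Using the chain rule: (f(g(x)))' = f'(g(x)) * g'(x)
First, find g(-2):
g(-2) = 5 * (-2) - 3 = -13
Next, f'(u) = 4u^3
And g'(x) = 5
So f'(g(-2)) * g'(-2)
= 4 * (-13)^3 * 5
= 4 * (-2197) * 5
= -43940

-43940


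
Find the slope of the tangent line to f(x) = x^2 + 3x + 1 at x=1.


The slope of the tangent line equals f'(x) at the point.
f(x) = x^2 + 3x + 1
f'(x) = 2x + 3
At x = 1:
f'(1) = 2 * 1 + 3
= 2 + 3
= 5

5


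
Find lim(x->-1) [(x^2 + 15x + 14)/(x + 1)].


Direct substitution gives 0/0, so we factor the numerator.
Factor: (x^2 + 15x + 14) = (x + 1)(x + 14)
Cancel the common factor (x + 1):
(x^2 + 15x + 14)/(x + 1) = (x + 14)
Now substitute x = -1:
= (-1) - (-14) = 13

13


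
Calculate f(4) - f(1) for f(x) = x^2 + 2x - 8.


Net change = f(b) - f(a)
f(x) = x^2 + 2x - 8
Compute f(4):
f(4) = 1 * 4^2 + 2 * 4 - 8
= 16 + 8 - 8
= 16
Compute f(1):
f(1) = 1 * 1^2 + 2 * 1 - 8
= 1 + 2 - 8
= -5
Net change = 16 - (-5) = 21

21


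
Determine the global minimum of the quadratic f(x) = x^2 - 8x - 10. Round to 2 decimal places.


For a quadratic f(x) = ax^2 + bx + c with a > 0, the minimum is at the vertex.
Vertex x-coordinate: x = -b/(2a)
x = -(-8) / (2 * 1)
x = 8/2 = 4
Substitute back to find the minimum value:
f(4) = 1 * 4^2 - 8 * 4 - 10
= 16 - 32 - 10
= -26 = -26.00

-26.00


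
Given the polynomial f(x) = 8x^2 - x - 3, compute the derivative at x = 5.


Differentiate term by term using power and sum rules:
f(x) = 8x^2 - x - 3
f'(x) = 16x - 1
Substitute x = 5:
f'(5) = 16 * 5 - 1
= 80 - 1
= 79

79


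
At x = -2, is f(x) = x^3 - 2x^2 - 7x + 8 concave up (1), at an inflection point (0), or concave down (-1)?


Concavity is determined by the sign of f''(x).
f(x) = x^3 - 2x^2 - 7x + 8
f'(x) = 3x^2 - 4x - 7
f''(x) = 6x - 4
f''(-2) = 6 * (-2) - 4
= -12 - 4
= -16
Since f''(-2) < 0, the function is concave down (-1)

-1


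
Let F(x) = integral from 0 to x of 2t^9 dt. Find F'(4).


By the Fundamental Theorem of Calculus (Part 1):
If F(x) = integral from 0 to x of f(t) dt, then F'(x) = f(x)
Here f(t) = 2t^9
So F'(x) = 2x^9
Evaluate at x = 4:
F'(4) = 2 * 4^9
= 2 * 262144
= 524288

524288


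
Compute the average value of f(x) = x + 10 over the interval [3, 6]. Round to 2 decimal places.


Average value = 1/(b-a) * integral from a to b of f(x) dx
First compute the integral of x + 10:
F(x) = (1/2)x^2 + 10x
F(6) = 1/2 * 36 + 10 * 6 = 78
F(3) = 1/2 * 9 + 10 * 3 = 69/2
Integral = 78 - 69/2 = 87/2
Average = (87/2) / (6 - 3) = (87/2) / 3
= 29/2 = 14.50

14.50


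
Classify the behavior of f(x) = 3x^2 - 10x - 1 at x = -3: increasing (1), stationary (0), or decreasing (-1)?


Compute f'(x) to determine behavior:
f'(x) = 6x - 10
f'(-3) = 6 * (-3) - 10
= -18 - 10
= -28
Since f'(-3) < 0, the function is decreasing (-1)

-1


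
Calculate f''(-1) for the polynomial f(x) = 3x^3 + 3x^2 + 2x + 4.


First derivative:
f'(x) = 9x^2 + 6x + 2
Second derivative:
f''(x) = 18x + 6
Substitute x = -1:
f''(-1) = 18 * (-1) + 6
= -18 + 6
= -12

-12


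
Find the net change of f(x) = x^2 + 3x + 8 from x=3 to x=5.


Net change = f(b) - f(a)
f(x) = x^2 + 3x + 8
Compute f(5):
f(5) = 1 * 5^2 + 3 * 5 + 8
= 25 + 15 + 8
= 48
Compute f(3):
f(3) = 1 * 3^2 + 3 * 3 + 8
= 9 + 9 + 8
= 26
Net change = 48 - 26 = 22

22


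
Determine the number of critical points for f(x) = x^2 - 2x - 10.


Find where f'(x) = 0:
f'(x) = 2x - 2
Set f'(x) = 0:
2x - 2 = 0
x = 2 / 2 = 1
This is a linear equation in x, so there is exactly one solution.
Number of critical points: 1

1


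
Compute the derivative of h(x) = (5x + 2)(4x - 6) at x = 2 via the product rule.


Let u(x) = 5x + 2 and v(x) = 4x - 6
u'(x) = 5
v'(x) = 4
Product rule: h'(x) = u'(x)*v(x) + u(x)*v'(x)
= 5 * (4x - 6) + (5x + 2) * 4
At x = 2:
u(2) = 5 * 2 + 2 = 12
v(2) = 4 * 2 - 6 = 2
h'(2) = 5 * 2 + 12 * 4
= 10 + 48
= 58

58


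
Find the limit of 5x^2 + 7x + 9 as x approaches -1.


Since polynomials are continuous, we use direct substitution.
lim(x->-1) of 5x^2 + 7x + 9
= 5 * (-1)^2 + 7 * (-1) + 9
= 5 - 7 + 9
= 7

7


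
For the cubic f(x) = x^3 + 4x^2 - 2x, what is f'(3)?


Differentiate f(x) = x^3 + 4x^2 - 2x term by term:
f'(x) = 3x^2 + 8x - 2
Substitute x = 3:
f'(3) = 3 * 3^2 + 8 * 3 - 2
= 27 + 24 - 2
= 49

49


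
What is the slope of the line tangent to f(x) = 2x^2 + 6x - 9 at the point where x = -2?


The slope of the tangent line equals f'(x) at the point.
f(x) = 2x^2 + 6x - 9
f'(x) = 4x + 6
At x = -2:
f'(-2) = 4 * (-2) + 6
= -8 + 6
= -2

-2


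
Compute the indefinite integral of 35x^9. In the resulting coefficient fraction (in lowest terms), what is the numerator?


Apply the power rule for integration:
integral of ax^n dx = a/(n+1) * x^(n+1) + C
integral of 35x^9 dx
= 35/10 * x^10 + C
= 7/2 * x^10 + C
The coefficient in lowest terms is 7/2, and its numerator is 7

7


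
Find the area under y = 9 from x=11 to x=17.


The area under a constant function y = 9 is a rectangle.
Width = 17 - 11 = 6
Height = 9
Area = width * height
= 6 * 9
= 54

54


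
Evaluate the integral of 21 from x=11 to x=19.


The integral of a constant k over [a, b] equals k * (b - a).
integral from 11 to 19 of 21 dx
= 21 * (19 - 11)
= 21 * 8
= 168

168


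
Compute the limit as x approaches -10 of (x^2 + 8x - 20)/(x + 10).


Direct substitution gives 0/0, so we factor the numerator.
Factor: (x^2 + 8x - 20) = (x + 10)(x - 2)
Cancel the common factor (x + 10):
(x^2 + 8x - 20)/(x + 10) = (x - 2)
Now substitute x = -10:
= (-10) - (2) = -12

-12


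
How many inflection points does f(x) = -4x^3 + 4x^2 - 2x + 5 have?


Inflection points occur where f''(x) = 0 and concavity changes.
f(x) = -4x^3 + 4x^2 - 2x + 5
f'(x) = -12x^2 + 8x - 2
f''(x) = -24x + 8
Set f''(x) = 0:
-24x + 8 = 0
x = -8 / (-24) = 1/3
Since f''(x) is linear (degree 1), it changes sign at this point.
Therefore there is exactly 1 inflection point.

1


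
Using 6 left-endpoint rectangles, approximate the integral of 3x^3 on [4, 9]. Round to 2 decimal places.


Left Riemann sum uses left endpoints of each subinterval.
Interval: [4, 9], n = 6
dx = (9 - 4) / 6 = 5/6
Left endpoints: [4, 29/6, 17/3, 13/2, 22/3, 49/6]
f values: [192, 24389/72, 4913/9, 6591/8, 10648/9, 117649/72]
Sum = dx * (sum of f values)
= 5/6 * 37741/8
= 188705/48 ≈ 3931.35

3931.35


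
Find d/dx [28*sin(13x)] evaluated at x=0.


Apply the chain rule to differentiate 28*sin(13x):
d/dx [28*sin(13x)]
= 28 * cos(13x) * d/dx(13x)
= 28 * 13 * cos(13x)
= 364 * cos(13x)
Evaluate at x = 0:
= 364 * cos(0)
= 364 * 1
= 364

364


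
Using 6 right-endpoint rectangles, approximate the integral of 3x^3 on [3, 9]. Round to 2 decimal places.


Right Riemann sum uses right endpoints of each subinterval.
Interval: [3, 9], n = 6
dx = (9 - 3) / 6 = 1
Right endpoints: [4, 5, 6, 7, 8, 9]
f values: [192, 375, 648, 1029, 1536, 2187]
Sum = dx * (sum of f values)
= 1 * 5967
= 5967 = 5967.00

5967.00


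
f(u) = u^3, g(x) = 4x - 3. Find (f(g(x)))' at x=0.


Using the chain rule: (f(g(x)))' = f'(g(x)) * g'(x)
First, find g(0):
g(0) = 4 * 0 - 3 = -3
Next, f'(u) = 3u^2
And g'(x) = 4
So f'(g(0)) * g'(0)
= 3 * (-3)^2 * 4
= 3 * 9 * 4
= 108

108


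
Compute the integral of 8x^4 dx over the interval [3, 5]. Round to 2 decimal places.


Find the antiderivative of 8x^4:
F(x) = 8/5 * x^5
Apply the Fundamental Theorem of Calculus:
F(5) - F(3)
= 8/5 * 5^5 - 8/5 * 3^5
= 8/5 * (3125 - 243)
= 8/5 * 2882
= 23056/5 = 4611.20

4611.20


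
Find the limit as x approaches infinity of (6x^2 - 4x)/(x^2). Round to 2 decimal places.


For limits at infinity with equal-degree polynomials,
we compare leading coefficients.
Numerator leading term: 6x^2
Denominator leading term: x^2
Divide both by x^2:
lim = (6 - 4/x) / (1)
As x -> infinity, the 1/x and 1/x^2 terms vanish:
= 6/1 = 6 = 6.00

6.00


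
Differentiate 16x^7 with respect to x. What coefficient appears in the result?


We apply the power rule: d/dx [ax^n] = a*n * x^(n-1)
d/dx [16x^7]
= 16 * 7 * x^(7-1)
= 112x^6
The coefficient is 112

112


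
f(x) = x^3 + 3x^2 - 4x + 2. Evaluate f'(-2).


Differentiate f(x) = x^3 + 3x^2 - 4x + 2 term by term:
f'(x) = 3x^2 + 6x - 4
Substitute x = -2:
f'(-2) = 3 * (-2)^2 + 6 * (-2) - 4
= 12 - 12 - 4
= -4

-4


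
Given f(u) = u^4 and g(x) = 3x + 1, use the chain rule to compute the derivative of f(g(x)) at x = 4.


Using the chain rule: (f(g(x)))' = f'(g(x)) * g'(x)
First, find g(4):
g(4) = 3 * 4 + 1 = 13
Next, f'(u) = 4u^3
And g'(x) = 3
So f'(g(4)) * g'(4)
= 4 * 13^3 * 3
= 4 * 2197 * 3
= 26364

26364


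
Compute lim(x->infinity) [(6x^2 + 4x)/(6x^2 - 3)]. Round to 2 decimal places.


For limits at infinity with equal-degree polynomials,
we compare leading coefficients.
Numerator leading term: 6x^2
Denominator leading term: 6x^2
Divide both by x^2:
lim = (6 + 4/x) / (6 - 3/x^2)
As x -> infinity, the 1/x and 1/x^2 terms vanish:
= 6/6 = 1 = 1.00

1.00


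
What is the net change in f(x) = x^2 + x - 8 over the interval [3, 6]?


Net change = f(b) - f(a)
f(x) = x^2 + x - 8
Compute f(6):
f(6) = 1 * 6^2 + 1 * 6 - 8
= 36 + 6 - 8
= 34
Compute f(3):
f(3) = 1 * 3^2 + 1 * 3 - 8
= 9 + 3 - 8
= 4
Net change = 34 - 4 = 30

30


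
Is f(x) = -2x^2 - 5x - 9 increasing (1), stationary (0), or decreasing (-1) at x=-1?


Compute f'(x) to determine behavior:
f'(x) = -4x - 5
f'(-1) = -4 * (-1) - 5
= 4 - 5
= -1
Since f'(-1) < 0, the function is decreasing (-1)

-1


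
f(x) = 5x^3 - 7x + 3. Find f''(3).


First derivative:
f'(x) = 15x^2 - 7
Second derivative:
f''(x) = 30x
Substitute x = 3:
f''(3) = 30 * 3 + 0
= 90 + 0
= 90

90


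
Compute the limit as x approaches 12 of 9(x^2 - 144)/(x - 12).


Direct substitution gives 0/0, so we factor the numerator.
Factor: 9(x^2 - 144) = 9 * (x - 12)(x + 12)
Cancel the common factor (x - 12):
9(x^2 - 144)/(x - 12) = 9 * (x + 12)
Now substitute x = 12:
= 9 * (12 + 12) = 216

216


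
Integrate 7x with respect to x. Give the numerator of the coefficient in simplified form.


Apply the power rule for integration:
integral of ax^n dx = a/(n+1) * x^(n+1) + C
integral of 7x dx
= 7/2 * x^2 + C
The coefficient in lowest terms is 7/2, and its numerator is 7

7


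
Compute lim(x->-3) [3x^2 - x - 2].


Since polynomials are continuous, we use direct substitution.
lim(x->-3) of 3x^2 - x - 2
= 3 * (-3)^2 - 1 * (-3) - 2
= 27 + 3 - 2
= 28

28


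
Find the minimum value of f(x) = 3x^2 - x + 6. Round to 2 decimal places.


For a quadratic f(x) = ax^2 + bx + c with a > 0, the minimum is at the vertex.
Vertex x-coordinate: x = -b/(2a)
x = -(-1) / (2 * 3)
x = 1/6
Substitute back to find the minimum value:
f(1/6) = 3 * (1/6)^2 - 1 * (1/6) + 6
= 1/12 - 1/6 + 6
= 71/12 ≈ 5.92

5.92


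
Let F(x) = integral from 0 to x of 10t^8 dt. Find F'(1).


By the Fundamental Theorem of Calculus (Part 1):
If F(x) = integral from 0 to x of f(t) dt, then F'(x) = f(x)
Here f(t) = 10t^8
So F'(x) = 10x^8
Evaluate at x = 1:
F'(1) = 10 * 1^8
= 10 * 1
= 10

10


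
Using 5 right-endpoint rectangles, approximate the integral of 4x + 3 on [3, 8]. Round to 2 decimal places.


Right Riemann sum uses right endpoints of each subinterval.
Interval: [3, 8], n = 5
dx = (8 - 3) / 5 = 1
Right endpoints: [4, 5, 6, 7, 8]
f values: [19, 23, 27, 31, 35]
Sum = dx * (sum of f values)
= 1 * 135
= 135 = 135.00

135.00


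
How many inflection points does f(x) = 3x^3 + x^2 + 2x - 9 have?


Inflection points occur where f''(x) = 0 and concavity changes.
f(x) = 3x^3 + x^2 + 2x - 9
f'(x) = 9x^2 + 2x + 2
f''(x) = 18x + 2
Set f''(x) = 0:
18x + 2 = 0
x = -2 / 18 = -1/9
Since f''(x) is linear (degree 1), it changes sign at this point.
Therefore there is exactly 1 inflection point.

1


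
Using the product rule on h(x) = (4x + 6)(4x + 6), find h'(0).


Let u(x) = 4x + 6 and v(x) = 4x + 6
u'(x) = 4
v'(x) = 4
Product rule: h'(x) = u'(x)*v(x) + u(x)*v'(x)
= 4 * (4x + 6) + (4x + 6) * 4
At x = 0:
u(0) = 4 * 0 + 6 = 6
v(0) = 4 * 0 + 6 = 6
h'(0) = 4 * 6 + 6 * 4
= 24 + 24
= 48

48


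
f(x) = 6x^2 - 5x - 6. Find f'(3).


Differentiate term by term using power and sum rules:
f(x) = 6x^2 - 5x - 6
f'(x) = 12x - 5
Substitute x = 3:
f'(3) = 12 * 3 - 5
= 36 - 5
= 31

31


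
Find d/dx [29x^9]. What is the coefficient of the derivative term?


We apply the power rule: d/dx [ax^n] = a*n * x^(n-1)
d/dx [29x^9]
= 29 * 9 * x^(9-1)
= 261x^8
The coefficient is 261

261


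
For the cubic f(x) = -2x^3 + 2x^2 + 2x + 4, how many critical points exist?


Find where f'(x) = 0:
f(x) = -2x^3 + 2x^2 + 2x + 4
f'(x) = -6x^2 + 4x + 2
This is a quadratic in x. Use the discriminant to count real roots.
Discriminant = (4)^2 - 4 * (-6) * 2
= 16 - (-48)
= 64
Since discriminant > 0, f'(x) = 0 has 2 real solutions.
Number of critical points: 2

2


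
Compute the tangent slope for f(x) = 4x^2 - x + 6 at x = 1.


The slope of the tangent line equals f'(x) at the point.
f(x) = 4x^2 - x + 6
f'(x) = 8x - 1
At x = 1:
f'(1) = 8 * 1 - 1
= 8 - 1
= 7

7


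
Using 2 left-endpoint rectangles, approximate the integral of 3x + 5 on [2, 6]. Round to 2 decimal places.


Left Riemann sum uses left endpoints of each subinterval.
Interval: [2, 6], n = 2
dx = (6 - 2) / 2 = 2
Left endpoints: [2, 4]
f values: [11, 17]
Sum = dx * (sum of f values)
= 2 * 28
= 56 = 56.00

56.00


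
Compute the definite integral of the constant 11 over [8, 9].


The integral of a constant k over [a, b] equals k * (b - a).
integral from 8 to 9 of 11 dx
= 11 * (9 - 8)
= 11 * 1
= 11

11


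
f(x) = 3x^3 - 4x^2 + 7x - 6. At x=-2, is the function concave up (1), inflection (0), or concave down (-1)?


Concavity is determined by the sign of f''(x).
f(x) = 3x^3 - 4x^2 + 7x - 6
f'(x) = 9x^2 - 8x + 7
f''(x) = 18x - 8
f''(-2) = 18 * (-2) - 8
= -36 - 8
= -44
Since f''(-2) < 0, the function is concave down (-1)

-1


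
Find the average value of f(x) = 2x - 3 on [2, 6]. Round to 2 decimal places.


Average value = 1/(b-a) * integral from a to b of f(x) dx
First compute the integral of 2x - 3:
F(x) = x^2 - 3x
F(6) = 1 * 36 - 3 * 6 = 18
F(2) = 1 * 4 - 3 * 2 = -2
Integral = 18 - (-2) = 20
Average = 20 / (6 - 2) = 20 / 4
= 5 = 5.00

5.00


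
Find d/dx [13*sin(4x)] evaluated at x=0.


Apply the chain rule to differentiate 13*sin(4x):
d/dx [13*sin(4x)]
= 13 * cos(4x) * d/dx(4x)
= 13 * 4 * cos(4x)
= 52 * cos(4x)
Evaluate at x = 0:
= 52 * cos(0)
= 52 * 1
= 52

52


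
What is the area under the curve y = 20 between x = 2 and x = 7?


The area under a constant function y = 20 is a rectangle.
Width = 7 - 2 = 5
Height = 20
Area = width * height
= 5 * 20
= 100

100


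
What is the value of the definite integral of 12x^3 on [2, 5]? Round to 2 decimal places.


Find the antiderivative of 12x^3:
F(x) = 12/4 * x^4
Apply the Fundamental Theorem of Calculus:
F(5) - F(2)
= 12/4 * 5^4 - 12/4 * 2^4
= 12/4 * (625 - 16)
= 12/4 * 609
= 1827 = 1827.00

1827.00


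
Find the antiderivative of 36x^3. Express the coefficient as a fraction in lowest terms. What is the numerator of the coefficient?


Apply the power rule for integration:
integral of ax^n dx = a/(n+1) * x^(n+1) + C
integral of 36x^3 dx
= 36/4 * x^4 + C
= 9 * x^4 + C
The coefficient in lowest terms is 9 = 9/1, so its numerator is 9

9


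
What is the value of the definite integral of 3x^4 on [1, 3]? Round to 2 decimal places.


Find the antiderivative of 3x^4:
F(x) = 3/5 * x^5
Apply the Fundamental Theorem of Calculus:
F(3) - F(1)
= 3/5 * 3^5 - 3/5 * 1^5
= 3/5 * (243 - 1)
= 3/5 * 242
= 726/5 = 145.20

145.20


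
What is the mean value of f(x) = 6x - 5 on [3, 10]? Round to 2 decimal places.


Average value = 1/(b-a) * integral from a to b of f(x) dx
First compute the integral of 6x - 5:
F(x) = 3x^2 - 5x
F(10) = 3 * 100 - 5 * 10 = 250
F(3) = 3 * 9 - 5 * 3 = 12
Integral = 250 - 12 = 238
Average = 238 / (10 - 3) = 238 / 7
= 34 = 34.00

34.00


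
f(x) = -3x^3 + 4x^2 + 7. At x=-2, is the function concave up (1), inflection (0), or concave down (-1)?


Concavity is determined by the sign of f''(x).
f(x) = -3x^3 + 4x^2 + 7
f'(x) = -9x^2 + 8x
f''(x) = -18x + 8
f''(-2) = -18 * (-2) + 8
= 36 + 8
= 44
Since f''(-2) > 0, the function is concave up (1)

1


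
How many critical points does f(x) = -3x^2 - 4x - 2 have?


Find where f'(x) = 0:
f'(x) = -6x - 4
Set f'(x) = 0:
-6x - 4 = 0
x = 4 / (-6) = -2/3
This is a linear equation in x, so there is exactly one solution.
Number of critical points: 1

1


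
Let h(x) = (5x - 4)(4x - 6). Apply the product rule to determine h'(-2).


Let u(x) = 5x - 4 and v(x) = 4x - 6
u'(x) = 5
v'(x) = 4
Product rule: h'(x) = u'(x)*v(x) + u(x)*v'(x)
= 5 * (4x - 6) + (5x - 4) * 4
At x = -2:
u(-2) = 5 * (-2) - 4 = -14
v(-2) = 4 * (-2) - 6 = -14
h'(-2) = 5 * (-14) + (-14) * 4
= -70 - 56
= -126

-126


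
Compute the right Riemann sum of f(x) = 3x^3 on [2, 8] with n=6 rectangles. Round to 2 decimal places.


Right Riemann sum uses right endpoints of each subinterval.
Interval: [2, 8], n = 6
dx = (8 - 2) / 6 = 1
Right endpoints: [3, 4, 5, 6, 7, 8]
f values: [81, 192, 375, 648, 1029, 1536]
Sum = dx * (sum of f values)
= 1 * 3861
= 3861 = 3861.00

3861.00


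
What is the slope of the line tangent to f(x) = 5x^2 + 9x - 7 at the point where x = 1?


The slope of the tangent line equals f'(x) at the point.
f(x) = 5x^2 + 9x - 7
f'(x) = 10x + 9
At x = 1:
f'(1) = 10 * 1 + 9
= 10 + 9
= 19

19


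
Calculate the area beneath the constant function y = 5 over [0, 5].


The area under a constant function y = 5 is a rectangle.
Width = 5 - 0 = 5
Height = 5
Area = width * height
= 5 * 5
= 25

25


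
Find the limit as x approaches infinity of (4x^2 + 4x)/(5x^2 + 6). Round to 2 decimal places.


For limits at infinity with equal-degree polynomials,
we compare leading coefficients.
Numerator leading term: 4x^2
Denominator leading term: 5x^2
Divide both by x^2:
lim = (4 + 4/x) / (5 + 6/x^2)
As x -> infinity, the 1/x and 1/x^2 terms vanish:
= 4/5 = 0.80

0.80


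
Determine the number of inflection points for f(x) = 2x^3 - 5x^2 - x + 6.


Inflection points occur where f''(x) = 0 and concavity changes.
f(x) = 2x^3 - 5x^2 - x + 6
f'(x) = 6x^2 - 10x - 1
f''(x) = 12x - 10
Set f''(x) = 0:
12x - 10 = 0
x = 10 / 12 = 5/6
Since f''(x) is linear (degree 1), it changes sign at this point.
Therefore there is exactly 1 inflection point.

1


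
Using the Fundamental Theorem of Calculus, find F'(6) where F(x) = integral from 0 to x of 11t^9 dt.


By the Fundamental Theorem of Calculus (Part 1):
If F(x) = integral from 0 to x of f(t) dt, then F'(x) = f(x)
Here f(t) = 11t^9
So F'(x) = 11x^9
Evaluate at x = 6:
F'(6) = 11 * 6^9
= 11 * 10077696
= 110854656

110854656


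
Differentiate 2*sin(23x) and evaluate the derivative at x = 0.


Apply the chain rule to differentiate 2*sin(23x):
d/dx [2*sin(23x)]
= 2 * cos(23x) * d/dx(23x)
= 2 * 23 * cos(23x)
= 46 * cos(23x)
Evaluate at x = 0:
= 46 * cos(0)
= 46 * 1
= 46

46


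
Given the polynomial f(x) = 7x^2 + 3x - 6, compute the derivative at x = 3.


Differentiate term by term using power and sum rules:
f(x) = 7x^2 + 3x - 6
f'(x) = 14x + 3
Substitute x = 3:
f'(3) = 14 * 3 + 3
= 42 + 3
= 45

45


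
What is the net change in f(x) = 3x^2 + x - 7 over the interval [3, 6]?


Net change = f(b) - f(a)
f(x) = 3x^2 + x - 7
Compute f(6):
f(6) = 3 * 6^2 + 1 * 6 - 7
= 108 + 6 - 7
= 107
Compute f(3):
f(3) = 3 * 3^2 + 1 * 3 - 7
= 27 + 3 - 7
= 23
Net change = 107 - 23 = 84

84


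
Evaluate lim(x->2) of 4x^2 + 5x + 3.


Since polynomials are continuous, we use direct substitution.
lim(x->2) of 4x^2 + 5x + 3
= 4 * 2^2 + 5 * 2 + 3
= 16 + 10 + 3
= 29

29


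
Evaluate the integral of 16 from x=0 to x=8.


The integral of a constant k over [a, b] equals k * (b - a).
integral from 0 to 8 of 16 dx
= 16 * (8 - 0)
= 16 * 8
= 128

128


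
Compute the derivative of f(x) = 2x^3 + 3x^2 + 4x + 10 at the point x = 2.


Differentiate f(x) = 2x^3 + 3x^2 + 4x + 10 term by term:
f'(x) = 6x^2 + 6x + 4
Substitute x = 2:
f'(2) = 6 * 2^2 + 6 * 2 + 4
= 24 + 12 + 4
= 40

40


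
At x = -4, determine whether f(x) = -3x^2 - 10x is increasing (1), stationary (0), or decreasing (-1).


Compute f'(x) to determine behavior:
f'(x) = -6x - 10
f'(-4) = -6 * (-4) - 10
= 24 - 10
= 14
Since f'(-4) > 0, the function is increasing (1)

1


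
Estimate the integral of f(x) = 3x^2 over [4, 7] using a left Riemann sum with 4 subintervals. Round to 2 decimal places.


Left Riemann sum uses left endpoints of each subinterval.
Interval: [4, 7], n = 4
dx = (7 - 4) / 4 = 3/4
Left endpoints: [4, 19/4, 11/2, 25/4]
f values: [48, 1083/16, 363/4, 1875/16]
Sum = dx * (sum of f values)
= 3/4 * 2589/8
= 7767/32 ≈ 242.72

242.72


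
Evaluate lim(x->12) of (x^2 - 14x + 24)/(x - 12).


Direct substitution gives 0/0, so we factor the numerator.
Factor: (x^2 - 14x + 24) = (x - 12)(x - 2)
Cancel the common factor (x - 12):
(x^2 - 14x + 24)/(x - 12) = (x - 2)
Now substitute x = 12:
= (12) - (2) = 10

10


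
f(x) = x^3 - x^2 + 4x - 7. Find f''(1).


First derivative:
f'(x) = 3x^2 - 2x + 4
Second derivative:
f''(x) = 6x - 2
Substitute x = 1:
f''(1) = 6 * 1 - 2
= 6 - 2
= 4

4


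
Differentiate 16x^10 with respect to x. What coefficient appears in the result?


We apply the power rule: d/dx [ax^n] = a*n * x^(n-1)
d/dx [16x^10]
= 16 * 10 * x^(10-1)
= 160x^9
The coefficient is 160

160


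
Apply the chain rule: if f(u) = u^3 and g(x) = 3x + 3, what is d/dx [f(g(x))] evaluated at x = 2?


Using the chain rule: (f(g(x)))' = f'(g(x)) * g'(x)
First, find g(2):
g(2) = 3 * 2 + 3 = 9
Next, f'(u) = 3u^2
And g'(x) = 3
So f'(g(2)) * g'(2)
= 3 * 9^2 * 3
= 3 * 81 * 3
= 729

729


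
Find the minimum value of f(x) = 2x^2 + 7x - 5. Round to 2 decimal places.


For a quadratic f(x) = ax^2 + bx + c with a > 0, the minimum is at the vertex.
Vertex x-coordinate: x = -b/(2a)
x = -(7) / (2 * 2)
x = -7/4
Substitute back to find the minimum value:
f(-7/4) = 2 * (-7/4)^2 + 7 * (-7/4) - 5
= 49/8 - 49/4 - 5
= -89/8 ≈ -11.13

-11.13


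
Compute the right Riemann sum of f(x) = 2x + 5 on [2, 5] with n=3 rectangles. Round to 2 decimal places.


Right Riemann sum uses right endpoints of each subinterval.
Interval: [2, 5], n = 3
dx = (5 - 2) / 3 = 1
Right endpoints: [3, 4, 5]
f values: [11, 13, 15]
Sum = dx * (sum of f values)
= 1 * 39
= 39 = 39.00

39.00


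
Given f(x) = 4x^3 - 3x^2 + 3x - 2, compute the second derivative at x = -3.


First derivative:
f'(x) = 12x^2 - 6x + 3
Second derivative:
f''(x) = 24x - 6
Substitute x = -3:
f''(-3) = 24 * (-3) - 6
= -72 - 6
= -78

-78


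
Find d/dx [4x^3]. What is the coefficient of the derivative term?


We apply the power rule: d/dx [ax^n] = a*n * x^(n-1)
d/dx [4x^3]
= 4 * 3 * x^(3-1)
= 12x^2
The coefficient is 12

12


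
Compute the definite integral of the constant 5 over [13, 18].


The integral of a constant k over [a, b] equals k * (b - a).
integral from 13 to 18 of 5 dx
= 5 * (18 - 13)
= 5 * 5
= 25

25


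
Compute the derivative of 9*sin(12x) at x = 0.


Apply the chain rule to differentiate 9*sin(12x):
d/dx [9*sin(12x)]
= 9 * cos(12x) * d/dx(12x)
= 9 * 12 * cos(12x)
= 108 * cos(12x)
Evaluate at x = 0:
= 108 * cos(0)
= 108 * 1
= 108

108


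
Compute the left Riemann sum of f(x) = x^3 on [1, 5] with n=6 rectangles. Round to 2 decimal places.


Left Riemann sum uses left endpoints of each subinterval.
Interval: [1, 5], n = 6
dx = (5 - 1) / 6 = 2/3
Left endpoints: [1, 5/3, 7/3, 3, 11/3, 13/3]
f values: [1, 125/27, 343/27, 27, 1331/27, 2197/27]
Sum = dx * (sum of f values)
= 2/3 * 176
= 352/3 ≈ 117.33

117.33


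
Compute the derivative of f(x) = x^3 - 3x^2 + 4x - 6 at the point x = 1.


Differentiate f(x) = x^3 - 3x^2 + 4x - 6 term by term:
f'(x) = 3x^2 - 6x + 4
Substitute x = 1:
f'(1) = 3 * 1^2 - 6 * 1 + 4
= 3 - 6 + 4
= 1

1


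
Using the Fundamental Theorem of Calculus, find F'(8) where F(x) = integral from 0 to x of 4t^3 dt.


By the Fundamental Theorem of Calculus (Part 1):
If F(x) = integral from 0 to x of f(t) dt, then F'(x) = f(x)
Here f(t) = 4t^3
So F'(x) = 4x^3
Evaluate at x = 8:
F'(8) = 4 * 8^3
= 4 * 512
= 2048

2048


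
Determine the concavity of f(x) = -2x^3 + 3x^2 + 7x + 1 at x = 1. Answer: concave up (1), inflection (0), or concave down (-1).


Concavity is determined by the sign of f''(x).
f(x) = -2x^3 + 3x^2 + 7x + 1
f'(x) = -6x^2 + 6x + 7
f''(x) = -12x + 6
f''(1) = -12 * 1 + 6
= -12 + 6
= -6
Since f''(1) < 0, the function is concave down (-1)

-1


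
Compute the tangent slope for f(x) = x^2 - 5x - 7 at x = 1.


The slope of the tangent line equals f'(x) at the point.
f(x) = x^2 - 5x - 7
f'(x) = 2x - 5
At x = 1:
f'(1) = 2 * 1 - 5
= 2 - 5
= -3

-3


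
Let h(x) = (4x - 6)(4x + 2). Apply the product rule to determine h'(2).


Let u(x) = 4x - 6 and v(x) = 4x + 2
u'(x) = 4
v'(x) = 4
Product rule: h'(x) = u'(x)*v(x) + u(x)*v'(x)
= 4 * (4x + 2) + (4x - 6) * 4
At x = 2:
u(2) = 4 * 2 - 6 = 2
v(2) = 4 * 2 + 2 = 10
h'(2) = 4 * 10 + 2 * 4
= 40 + 8
= 48

48


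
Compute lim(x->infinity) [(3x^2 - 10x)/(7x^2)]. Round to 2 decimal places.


For limits at infinity with equal-degree polynomials,
we compare leading coefficients.
Numerator leading term: 3x^2
Denominator leading term: 7x^2
Divide both by x^2:
lim = (3 - 10/x) / (7)
As x -> infinity, the 1/x and 1/x^2 terms vanish:
= 3/7 ≈ 0.43

0.43


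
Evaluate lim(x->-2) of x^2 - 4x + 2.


Since polynomials are continuous, we use direct substitution.
lim(x->-2) of x^2 - 4x + 2
= 1 * (-2)^2 - 4 * (-2) + 2
= 4 + 8 + 2
= 14

14


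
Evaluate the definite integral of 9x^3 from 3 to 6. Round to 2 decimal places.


Find the antiderivative of 9x^3:
F(x) = 9/4 * x^4
Apply the Fundamental Theorem of Calculus:
F(6) - F(3)
= 9/4 * 6^4 - 9/4 * 3^4
= 9/4 * (1296 - 81)
= 9/4 * 1215
= 10935/4 = 2733.75

2733.75
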